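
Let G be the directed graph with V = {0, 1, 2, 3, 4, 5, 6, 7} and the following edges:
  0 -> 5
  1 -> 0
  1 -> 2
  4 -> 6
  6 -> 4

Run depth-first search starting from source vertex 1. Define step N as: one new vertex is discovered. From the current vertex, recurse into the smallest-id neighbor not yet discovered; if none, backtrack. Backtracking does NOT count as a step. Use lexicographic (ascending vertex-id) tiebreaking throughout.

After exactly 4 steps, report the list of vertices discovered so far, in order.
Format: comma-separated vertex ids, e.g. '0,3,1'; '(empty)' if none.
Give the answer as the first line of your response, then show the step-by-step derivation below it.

1,0,5,2

step 1: discover 1; path=1; order=1
step 2: discover 0; path=1>0; order=1,0
step 3: discover 5; path=1>0>5; order=1,0,5
step 4: discover 2; path=1>2; order=1,0,5,2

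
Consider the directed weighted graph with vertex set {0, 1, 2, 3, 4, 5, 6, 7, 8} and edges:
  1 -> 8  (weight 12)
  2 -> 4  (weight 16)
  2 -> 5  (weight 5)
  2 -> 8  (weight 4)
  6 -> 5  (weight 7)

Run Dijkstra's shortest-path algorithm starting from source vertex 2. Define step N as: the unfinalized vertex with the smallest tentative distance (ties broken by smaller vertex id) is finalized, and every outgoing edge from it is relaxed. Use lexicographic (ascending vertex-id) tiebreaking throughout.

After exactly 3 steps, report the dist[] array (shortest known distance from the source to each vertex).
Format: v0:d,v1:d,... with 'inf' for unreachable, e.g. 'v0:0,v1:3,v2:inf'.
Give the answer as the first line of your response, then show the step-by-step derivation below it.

v0:inf,v1:inf,v2:0,v3:inf,v4:16,v5:5,v6:inf,v7:inf,v8:4

step 1: dist = v0:inf,v1:inf,v2:0,v3:inf,v4:16,v5:5,v6:inf,v7:inf,v8:4
step 2: dist = v0:inf,v1:inf,v2:0,v3:inf,v4:16,v5:5,v6:inf,v7:inf,v8:4
step 3: dist = v0:inf,v1:inf,v2:0,v3:inf,v4:16,v5:5,v6:inf,v7:inf,v8:4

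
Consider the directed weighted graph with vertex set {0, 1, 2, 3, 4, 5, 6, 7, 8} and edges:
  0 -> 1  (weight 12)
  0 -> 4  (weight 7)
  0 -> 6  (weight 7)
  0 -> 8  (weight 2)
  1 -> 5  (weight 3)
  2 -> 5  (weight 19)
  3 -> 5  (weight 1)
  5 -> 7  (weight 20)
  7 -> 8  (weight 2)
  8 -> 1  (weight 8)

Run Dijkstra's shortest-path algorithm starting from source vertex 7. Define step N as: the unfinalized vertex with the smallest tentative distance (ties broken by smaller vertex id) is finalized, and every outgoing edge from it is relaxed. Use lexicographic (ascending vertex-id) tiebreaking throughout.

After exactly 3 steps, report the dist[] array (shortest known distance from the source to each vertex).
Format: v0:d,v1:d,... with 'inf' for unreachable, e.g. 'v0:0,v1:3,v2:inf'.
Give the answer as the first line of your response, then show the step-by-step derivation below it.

v0:inf,v1:10,v2:inf,v3:inf,v4:inf,v5:13,v6:inf,v7:0,v8:2

step 1: dist = v0:inf,v1:inf,v2:inf,v3:inf,v4:inf,v5:inf,v6:inf,v7:0,v8:2
step 2: dist = v0:inf,v1:10,v2:inf,v3:inf,v4:inf,v5:inf,v6:inf,v7:0,v8:2
step 3: dist = v0:inf,v1:10,v2:inf,v3:inf,v4:inf,v5:13,v6:inf,v7:0,v8:2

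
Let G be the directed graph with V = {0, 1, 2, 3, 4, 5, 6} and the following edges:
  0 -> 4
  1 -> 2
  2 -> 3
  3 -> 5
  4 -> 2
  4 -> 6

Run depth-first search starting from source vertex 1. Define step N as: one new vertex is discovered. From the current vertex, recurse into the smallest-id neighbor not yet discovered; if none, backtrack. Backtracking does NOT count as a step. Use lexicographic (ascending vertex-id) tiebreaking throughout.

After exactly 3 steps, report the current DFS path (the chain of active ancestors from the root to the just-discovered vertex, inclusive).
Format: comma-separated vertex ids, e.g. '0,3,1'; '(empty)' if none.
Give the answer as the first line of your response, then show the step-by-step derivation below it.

1,2,3

step 1: discover 1; path=1; order=1
step 2: discover 2; path=1>2; order=1,2
step 3: discover 3; path=1>2>3; order=1,2,3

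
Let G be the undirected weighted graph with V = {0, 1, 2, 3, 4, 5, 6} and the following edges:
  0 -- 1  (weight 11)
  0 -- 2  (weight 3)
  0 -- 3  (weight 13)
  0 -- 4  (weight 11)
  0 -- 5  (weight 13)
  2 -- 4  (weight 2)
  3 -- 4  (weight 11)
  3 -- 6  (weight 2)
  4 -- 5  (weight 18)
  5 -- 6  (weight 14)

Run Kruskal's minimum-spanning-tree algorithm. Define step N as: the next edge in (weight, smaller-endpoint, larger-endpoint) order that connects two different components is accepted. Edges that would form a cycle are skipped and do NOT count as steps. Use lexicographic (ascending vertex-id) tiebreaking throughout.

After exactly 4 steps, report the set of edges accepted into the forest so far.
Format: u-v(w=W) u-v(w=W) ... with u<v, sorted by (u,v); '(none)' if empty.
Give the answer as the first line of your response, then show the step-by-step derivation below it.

0-1(w=11) 0-2(w=3) 2-4(w=2) 3-6(w=2)

step 1: add edge 2-4 (w=2); MST = {2-4(w=2)}
step 2: add edge 3-6 (w=2); MST = {2-4(w=2) 3-6(w=2)}
step 3: add edge 0-2 (w=3); MST = {0-2(w=3) 2-4(w=2) 3-6(w=2)}
step 4: add edge 0-1 (w=11); MST = {0-1(w=11) 0-2(w=3) 2-4(w=2) 3-6(w=2)}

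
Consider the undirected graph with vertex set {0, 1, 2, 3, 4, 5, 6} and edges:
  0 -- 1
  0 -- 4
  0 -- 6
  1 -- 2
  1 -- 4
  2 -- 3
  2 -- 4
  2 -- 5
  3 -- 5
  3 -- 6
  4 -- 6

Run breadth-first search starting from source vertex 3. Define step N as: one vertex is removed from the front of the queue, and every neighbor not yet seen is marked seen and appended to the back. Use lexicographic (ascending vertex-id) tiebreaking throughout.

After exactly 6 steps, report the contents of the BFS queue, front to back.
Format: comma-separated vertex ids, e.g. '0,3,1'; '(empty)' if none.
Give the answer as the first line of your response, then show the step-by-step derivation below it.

0

step 1: dequeue 3; queue=[2,5,6]; order=3
step 2: dequeue 2; queue=[5,6,1,4]; order=3,2
step 3: dequeue 5; queue=[6,1,4]; order=3,2,5
step 4: dequeue 6; queue=[1,4,0]; order=3,2,5,6
step 5: dequeue 1; queue=[4,0]; order=3,2,5,6,1
step 6: dequeue 4; queue=[0]; order=3,2,5,6,1,4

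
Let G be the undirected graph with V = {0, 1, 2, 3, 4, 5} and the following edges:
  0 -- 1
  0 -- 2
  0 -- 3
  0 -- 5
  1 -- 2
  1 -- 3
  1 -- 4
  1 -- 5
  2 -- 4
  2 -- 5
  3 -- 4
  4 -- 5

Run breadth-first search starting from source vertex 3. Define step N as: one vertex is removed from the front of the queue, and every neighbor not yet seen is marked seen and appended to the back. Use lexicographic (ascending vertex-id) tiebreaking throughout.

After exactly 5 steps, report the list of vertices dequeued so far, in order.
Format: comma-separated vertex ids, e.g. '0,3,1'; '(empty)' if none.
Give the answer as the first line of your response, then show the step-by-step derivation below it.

3,0,1,4,2

step 1: dequeue 3; queue=[0,1,4]; order=3
step 2: dequeue 0; queue=[1,4,2,5]; order=3,0
step 3: dequeue 1; queue=[4,2,5]; order=3,0,1
step 4: dequeue 4; queue=[2,5]; order=3,0,1,4
step 5: dequeue 2; queue=[5]; order=3,0,1,4,2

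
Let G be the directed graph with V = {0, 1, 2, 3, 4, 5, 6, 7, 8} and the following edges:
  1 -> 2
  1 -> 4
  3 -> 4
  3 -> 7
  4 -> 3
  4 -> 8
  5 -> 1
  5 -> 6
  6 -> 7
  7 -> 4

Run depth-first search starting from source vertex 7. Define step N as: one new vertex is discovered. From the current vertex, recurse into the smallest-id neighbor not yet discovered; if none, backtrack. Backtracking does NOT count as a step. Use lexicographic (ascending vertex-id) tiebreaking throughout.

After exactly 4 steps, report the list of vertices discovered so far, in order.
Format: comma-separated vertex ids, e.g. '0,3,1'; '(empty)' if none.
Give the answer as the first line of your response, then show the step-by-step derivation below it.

7,4,3,8

step 1: discover 7; path=7; order=7
step 2: discover 4; path=7>4; order=7,4
step 3: discover 3; path=7>4>3; order=7,4,3
step 4: discover 8; path=7>4>8; order=7,4,3,8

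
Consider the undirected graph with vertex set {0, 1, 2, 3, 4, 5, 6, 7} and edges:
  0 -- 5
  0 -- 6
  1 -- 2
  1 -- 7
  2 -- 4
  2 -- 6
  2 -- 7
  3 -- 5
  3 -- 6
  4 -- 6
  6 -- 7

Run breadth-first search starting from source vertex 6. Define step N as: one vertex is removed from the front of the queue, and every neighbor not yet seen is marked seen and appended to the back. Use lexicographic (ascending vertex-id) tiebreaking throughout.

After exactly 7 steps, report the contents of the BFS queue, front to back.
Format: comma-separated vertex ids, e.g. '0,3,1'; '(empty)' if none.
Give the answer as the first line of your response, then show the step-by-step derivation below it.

1

step 1: dequeue 6; queue=[0,2,3,4,7]; order=6
step 2: dequeue 0; queue=[2,3,4,7,5]; order=6,0
step 3: dequeue 2; queue=[3,4,7,5,1]; order=6,0,2
step 4: dequeue 3; queue=[4,7,5,1]; order=6,0,2,3
step 5: dequeue 4; queue=[7,5,1]; order=6,0,2,3,4
step 6: dequeue 7; queue=[5,1]; order=6,0,2,3,4,7
step 7: dequeue 5; queue=[1]; order=6,0,2,3,4,7,5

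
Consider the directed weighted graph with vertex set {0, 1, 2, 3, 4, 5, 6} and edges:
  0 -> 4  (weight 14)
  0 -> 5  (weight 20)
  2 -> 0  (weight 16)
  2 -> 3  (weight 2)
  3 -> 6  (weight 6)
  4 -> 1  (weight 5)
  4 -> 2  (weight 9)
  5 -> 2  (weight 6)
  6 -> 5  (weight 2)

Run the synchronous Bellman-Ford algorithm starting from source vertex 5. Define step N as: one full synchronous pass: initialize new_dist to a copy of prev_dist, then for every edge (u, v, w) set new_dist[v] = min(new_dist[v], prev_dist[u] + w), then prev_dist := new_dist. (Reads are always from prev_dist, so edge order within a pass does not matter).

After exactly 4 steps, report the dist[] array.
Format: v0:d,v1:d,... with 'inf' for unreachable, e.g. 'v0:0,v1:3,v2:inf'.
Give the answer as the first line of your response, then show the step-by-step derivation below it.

v0:22,v1:41,v2:6,v3:8,v4:36,v5:0,v6:14

step 1: dist = v0:inf,v1:inf,v2:6,v3:inf,v4:inf,v5:0,v6:inf
step 2: dist = v0:22,v1:inf,v2:6,v3:8,v4:inf,v5:0,v6:inf
step 3: dist = v0:22,v1:inf,v2:6,v3:8,v4:36,v5:0,v6:14
step 4: dist = v0:22,v1:41,v2:6,v3:8,v4:36,v5:0,v6:14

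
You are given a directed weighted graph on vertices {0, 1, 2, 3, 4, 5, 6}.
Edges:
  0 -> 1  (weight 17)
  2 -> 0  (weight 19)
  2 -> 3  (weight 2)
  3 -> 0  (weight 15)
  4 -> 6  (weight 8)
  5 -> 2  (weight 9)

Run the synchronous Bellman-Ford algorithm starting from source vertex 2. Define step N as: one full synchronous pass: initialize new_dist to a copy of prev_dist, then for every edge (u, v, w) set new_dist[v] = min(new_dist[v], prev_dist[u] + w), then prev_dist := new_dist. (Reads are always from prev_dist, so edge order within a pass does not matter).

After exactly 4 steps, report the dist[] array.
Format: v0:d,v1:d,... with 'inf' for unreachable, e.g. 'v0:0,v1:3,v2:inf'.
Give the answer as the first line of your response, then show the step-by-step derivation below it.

v0:17,v1:34,v2:0,v3:2,v4:inf,v5:inf,v6:inf

step 1: dist = v0:19,v1:inf,v2:0,v3:2,v4:inf,v5:inf,v6:inf
step 2: dist = v0:17,v1:36,v2:0,v3:2,v4:inf,v5:inf,v6:inf
step 3: dist = v0:17,v1:34,v2:0,v3:2,v4:inf,v5:inf,v6:inf
step 4: dist = v0:17,v1:34,v2:0,v3:2,v4:inf,v5:inf,v6:inf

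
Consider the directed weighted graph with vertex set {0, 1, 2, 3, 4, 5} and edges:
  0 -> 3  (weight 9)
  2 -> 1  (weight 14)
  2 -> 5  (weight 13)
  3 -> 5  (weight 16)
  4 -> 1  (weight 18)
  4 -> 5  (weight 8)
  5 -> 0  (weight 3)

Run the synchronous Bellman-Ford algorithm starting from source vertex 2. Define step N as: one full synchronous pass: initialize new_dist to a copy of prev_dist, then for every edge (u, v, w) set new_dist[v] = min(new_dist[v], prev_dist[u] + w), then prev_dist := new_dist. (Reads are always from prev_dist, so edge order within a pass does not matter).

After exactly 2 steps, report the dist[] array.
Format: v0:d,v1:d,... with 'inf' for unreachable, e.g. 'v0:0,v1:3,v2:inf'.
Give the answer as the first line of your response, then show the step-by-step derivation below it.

v0:16,v1:14,v2:0,v3:inf,v4:inf,v5:13

step 1: dist = v0:inf,v1:14,v2:0,v3:inf,v4:inf,v5:13
step 2: dist = v0:16,v1:14,v2:0,v3:inf,v4:inf,v5:13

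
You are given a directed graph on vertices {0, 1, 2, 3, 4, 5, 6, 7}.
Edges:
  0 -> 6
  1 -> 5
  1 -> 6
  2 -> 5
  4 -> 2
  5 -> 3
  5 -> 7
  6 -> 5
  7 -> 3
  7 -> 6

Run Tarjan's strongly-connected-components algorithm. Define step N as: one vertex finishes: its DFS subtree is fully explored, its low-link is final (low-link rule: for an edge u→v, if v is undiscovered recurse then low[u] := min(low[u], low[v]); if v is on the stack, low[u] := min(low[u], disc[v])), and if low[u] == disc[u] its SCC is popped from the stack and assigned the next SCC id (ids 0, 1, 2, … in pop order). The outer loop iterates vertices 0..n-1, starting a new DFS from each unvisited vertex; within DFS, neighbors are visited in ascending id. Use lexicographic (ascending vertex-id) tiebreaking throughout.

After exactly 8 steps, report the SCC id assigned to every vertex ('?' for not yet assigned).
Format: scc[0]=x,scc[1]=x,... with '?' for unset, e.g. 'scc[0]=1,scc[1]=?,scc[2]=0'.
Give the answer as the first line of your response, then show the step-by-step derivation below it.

scc[0]=2,scc[1]=3,scc[2]=4,scc[3]=0,scc[4]=5,scc[5]=1,scc[6]=1,scc[7]=1

step 1: low=(low[0]=0,low[1]=?,low[2]=?,low[3]=3,low[4]=?,low[5]=2,low[6]=1,low[7]=?); scc=(scc[0]=?,scc[1]=?,scc[2]=?,scc[3]=0,scc[4]=?,scc[5]=?,scc[6]=?,scc[7]=?)
step 2: low=(low[0]=0,low[1]=?,low[2]=?,low[3]=3,low[4]=?,low[5]=2,low[6]=1,low[7]=1); scc=(scc[0]=?,scc[1]=?,scc[2]=?,scc[3]=0,scc[4]=?,scc[5]=?,scc[6]=?,scc[7]=?)
step 3: low=(low[0]=0,low[1]=?,low[2]=?,low[3]=3,low[4]=?,low[5]=1,low[6]=1,low[7]=1); scc=(scc[0]=?,scc[1]=?,scc[2]=?,scc[3]=0,scc[4]=?,scc[5]=?,scc[6]=?,scc[7]=?)
step 4: low=(low[0]=0,low[1]=?,low[2]=?,low[3]=3,low[4]=?,low[5]=1,low[6]=1,low[7]=1); scc=(scc[0]=?,scc[1]=?,scc[2]=?,scc[3]=0,scc[4]=?,scc[5]=1,scc[6]=1,scc[7]=1)
step 5: low=(low[0]=0,low[1]=?,low[2]=?,low[3]=3,low[4]=?,low[5]=1,low[6]=1,low[7]=1); scc=(scc[0]=2,scc[1]=?,scc[2]=?,scc[3]=0,scc[4]=?,scc[5]=1,scc[6]=1,scc[7]=1)
step 6: low=(low[0]=0,low[1]=5,low[2]=?,low[3]=3,low[4]=?,low[5]=1,low[6]=1,low[7]=1); scc=(scc[0]=2,scc[1]=3,scc[2]=?,scc[3]=0,scc[4]=?,scc[5]=1,scc[6]=1,scc[7]=1)
step 7: low=(low[0]=0,low[1]=5,low[2]=6,low[3]=3,low[4]=?,low[5]=1,low[6]=1,low[7]=1); scc=(scc[0]=2,scc[1]=3,scc[2]=4,scc[3]=0,scc[4]=?,scc[5]=1,scc[6]=1,scc[7]=1)
step 8: low=(low[0]=0,low[1]=5,low[2]=6,low[3]=3,low[4]=7,low[5]=1,low[6]=1,low[7]=1); scc=(scc[0]=2,scc[1]=3,scc[2]=4,scc[3]=0,scc[4]=5,scc[5]=1,scc[6]=1,scc[7]=1)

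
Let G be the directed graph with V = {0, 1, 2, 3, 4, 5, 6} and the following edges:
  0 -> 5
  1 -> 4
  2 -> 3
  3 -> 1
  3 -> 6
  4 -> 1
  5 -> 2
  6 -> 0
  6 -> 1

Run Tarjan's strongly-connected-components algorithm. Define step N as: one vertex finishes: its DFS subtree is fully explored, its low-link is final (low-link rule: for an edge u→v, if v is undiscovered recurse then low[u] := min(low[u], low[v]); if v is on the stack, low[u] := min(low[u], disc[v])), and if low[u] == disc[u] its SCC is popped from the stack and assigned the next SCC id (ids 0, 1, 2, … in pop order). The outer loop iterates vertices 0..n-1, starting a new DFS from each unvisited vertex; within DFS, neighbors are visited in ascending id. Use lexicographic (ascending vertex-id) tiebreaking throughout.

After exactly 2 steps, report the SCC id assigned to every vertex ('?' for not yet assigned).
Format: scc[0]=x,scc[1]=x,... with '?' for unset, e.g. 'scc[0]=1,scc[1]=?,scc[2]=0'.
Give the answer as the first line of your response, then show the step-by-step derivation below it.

scc[0]=?,scc[1]=0,scc[2]=?,scc[3]=?,scc[4]=0,scc[5]=?,scc[6]=?

step 1: low=(low[0]=0,low[1]=4,low[2]=2,low[3]=3,low[4]=4,low[5]=1,low[6]=?); scc=(scc[0]=?,scc[1]=?,scc[2]=?,scc[3]=?,scc[4]=?,scc[5]=?,scc[6]=?)
step 2: low=(low[0]=0,low[1]=4,low[2]=2,low[3]=3,low[4]=4,low[5]=1,low[6]=?); scc=(scc[0]=?,scc[1]=0,scc[2]=?,scc[3]=?,scc[4]=0,scc[5]=?,scc[6]=?)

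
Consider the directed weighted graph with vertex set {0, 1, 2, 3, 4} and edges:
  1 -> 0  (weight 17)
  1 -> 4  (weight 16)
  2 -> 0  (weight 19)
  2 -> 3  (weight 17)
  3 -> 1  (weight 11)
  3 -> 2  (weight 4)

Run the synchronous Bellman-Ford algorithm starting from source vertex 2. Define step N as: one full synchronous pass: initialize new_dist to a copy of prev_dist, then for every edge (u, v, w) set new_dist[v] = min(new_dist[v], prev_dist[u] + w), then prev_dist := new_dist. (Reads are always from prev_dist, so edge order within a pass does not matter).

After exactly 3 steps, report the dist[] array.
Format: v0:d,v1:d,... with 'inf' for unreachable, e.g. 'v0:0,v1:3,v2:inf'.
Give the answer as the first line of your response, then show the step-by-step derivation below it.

v0:19,v1:28,v2:0,v3:17,v4:44

step 1: dist = v0:19,v1:inf,v2:0,v3:17,v4:inf
step 2: dist = v0:19,v1:28,v2:0,v3:17,v4:inf
step 3: dist = v0:19,v1:28,v2:0,v3:17,v4:44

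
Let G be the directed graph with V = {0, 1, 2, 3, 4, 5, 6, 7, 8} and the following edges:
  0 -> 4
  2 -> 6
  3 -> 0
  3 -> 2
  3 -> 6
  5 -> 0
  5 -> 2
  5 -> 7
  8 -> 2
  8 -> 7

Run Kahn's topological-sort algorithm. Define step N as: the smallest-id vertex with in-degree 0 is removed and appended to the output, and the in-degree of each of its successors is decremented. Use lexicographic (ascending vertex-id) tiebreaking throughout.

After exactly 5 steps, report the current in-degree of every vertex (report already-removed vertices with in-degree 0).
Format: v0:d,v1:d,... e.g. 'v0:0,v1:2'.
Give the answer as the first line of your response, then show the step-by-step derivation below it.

v0:0,v1:0,v2:1,v3:0,v4:0,v5:0,v6:1,v7:1,v8:0

step 1: output 1; order=[1]; indeg=(2,0,3,0,1,0,2,2,0)
step 2: output 3; order=[1,3]; indeg=(1,0,2,0,1,0,1,2,0)
step 3: output 5; order=[1,3,5]; indeg=(0,0,1,0,1,0,1,1,0)
step 4: output 0; order=[1,3,5,0]; indeg=(0,0,1,0,0,0,1,1,0)
step 5: output 4; order=[1,3,5,0,4]; indeg=(0,0,1,0,0,0,1,1,0)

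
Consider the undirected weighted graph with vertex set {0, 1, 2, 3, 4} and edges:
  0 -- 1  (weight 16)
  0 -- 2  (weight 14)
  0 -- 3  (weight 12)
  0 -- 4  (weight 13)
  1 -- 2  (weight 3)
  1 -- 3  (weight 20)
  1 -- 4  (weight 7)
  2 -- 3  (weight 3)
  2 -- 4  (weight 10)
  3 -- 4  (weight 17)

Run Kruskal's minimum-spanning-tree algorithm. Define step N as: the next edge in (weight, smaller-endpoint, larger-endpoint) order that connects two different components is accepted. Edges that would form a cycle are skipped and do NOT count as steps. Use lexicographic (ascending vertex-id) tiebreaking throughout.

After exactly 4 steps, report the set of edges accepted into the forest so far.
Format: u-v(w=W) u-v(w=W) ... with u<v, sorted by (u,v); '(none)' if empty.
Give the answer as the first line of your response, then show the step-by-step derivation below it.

0-3(w=12) 1-2(w=3) 1-4(w=7) 2-3(w=3)

step 1: add edge 1-2 (w=3); MST = {1-2(w=3)}
step 2: add edge 2-3 (w=3); MST = {1-2(w=3) 2-3(w=3)}
step 3: add edge 1-4 (w=7); MST = {1-2(w=3) 1-4(w=7) 2-3(w=3)}
step 4: add edge 0-3 (w=12); MST = {0-3(w=12) 1-2(w=3) 1-4(w=7) 2-3(w=3)}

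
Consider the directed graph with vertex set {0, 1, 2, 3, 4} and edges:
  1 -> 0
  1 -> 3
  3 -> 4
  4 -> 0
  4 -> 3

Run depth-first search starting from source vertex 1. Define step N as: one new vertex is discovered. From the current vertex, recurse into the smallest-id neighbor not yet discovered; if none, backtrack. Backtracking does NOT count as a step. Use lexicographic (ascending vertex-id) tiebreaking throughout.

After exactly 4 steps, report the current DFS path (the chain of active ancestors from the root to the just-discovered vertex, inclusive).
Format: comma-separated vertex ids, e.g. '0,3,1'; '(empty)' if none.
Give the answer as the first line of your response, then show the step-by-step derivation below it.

1,3,4

step 1: discover 1; path=1; order=1
step 2: discover 0; path=1>0; order=1,0
step 3: discover 3; path=1>3; order=1,0,3
step 4: discover 4; path=1>3>4; order=1,0,3,4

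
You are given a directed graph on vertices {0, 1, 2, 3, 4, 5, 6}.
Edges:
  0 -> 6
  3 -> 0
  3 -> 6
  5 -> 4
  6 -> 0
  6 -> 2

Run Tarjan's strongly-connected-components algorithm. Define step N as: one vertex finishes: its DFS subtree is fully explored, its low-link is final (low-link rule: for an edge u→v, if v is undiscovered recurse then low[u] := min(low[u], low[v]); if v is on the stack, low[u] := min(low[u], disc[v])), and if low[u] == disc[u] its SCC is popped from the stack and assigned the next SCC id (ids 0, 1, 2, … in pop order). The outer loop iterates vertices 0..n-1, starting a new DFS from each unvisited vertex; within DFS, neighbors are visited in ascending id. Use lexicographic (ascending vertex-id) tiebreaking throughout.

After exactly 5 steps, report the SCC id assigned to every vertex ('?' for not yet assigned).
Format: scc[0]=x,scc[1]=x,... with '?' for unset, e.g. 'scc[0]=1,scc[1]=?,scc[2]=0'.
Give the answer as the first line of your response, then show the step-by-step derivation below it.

scc[0]=1,scc[1]=2,scc[2]=0,scc[3]=3,scc[4]=?,scc[5]=?,scc[6]=1

step 1: low=(low[0]=0,low[1]=?,low[2]=2,low[3]=?,low[4]=?,low[5]=?,low[6]=0); scc=(scc[0]=?,scc[1]=?,scc[2]=0,scc[3]=?,scc[4]=?,scc[5]=?,scc[6]=?)
step 2: low=(low[0]=0,low[1]=?,low[2]=2,low[3]=?,low[4]=?,low[5]=?,low[6]=0); scc=(scc[0]=?,scc[1]=?,scc[2]=0,scc[3]=?,scc[4]=?,scc[5]=?,scc[6]=?)
step 3: low=(low[0]=0,low[1]=?,low[2]=2,low[3]=?,low[4]=?,low[5]=?,low[6]=0); scc=(scc[0]=1,scc[1]=?,scc[2]=0,scc[3]=?,scc[4]=?,scc[5]=?,scc[6]=1)
step 4: low=(low[0]=0,low[1]=3,low[2]=2,low[3]=?,low[4]=?,low[5]=?,low[6]=0); scc=(scc[0]=1,scc[1]=2,scc[2]=0,scc[3]=?,scc[4]=?,scc[5]=?,scc[6]=1)
step 5: low=(low[0]=0,low[1]=3,low[2]=2,low[3]=4,low[4]=?,low[5]=?,low[6]=0); scc=(scc[0]=1,scc[1]=2,scc[2]=0,scc[3]=3,scc[4]=?,scc[5]=?,scc[6]=1)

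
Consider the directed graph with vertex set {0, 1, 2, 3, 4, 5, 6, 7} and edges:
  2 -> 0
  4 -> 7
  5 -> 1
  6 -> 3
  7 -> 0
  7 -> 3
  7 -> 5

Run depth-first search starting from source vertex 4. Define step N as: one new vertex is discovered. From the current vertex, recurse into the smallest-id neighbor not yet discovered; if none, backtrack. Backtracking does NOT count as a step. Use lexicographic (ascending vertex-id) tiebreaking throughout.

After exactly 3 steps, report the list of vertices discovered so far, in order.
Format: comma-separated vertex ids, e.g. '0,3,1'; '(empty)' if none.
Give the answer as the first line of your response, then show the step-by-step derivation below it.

4,7,0

step 1: discover 4; path=4; order=4
step 2: discover 7; path=4>7; order=4,7
step 3: discover 0; path=4>7>0; order=4,7,0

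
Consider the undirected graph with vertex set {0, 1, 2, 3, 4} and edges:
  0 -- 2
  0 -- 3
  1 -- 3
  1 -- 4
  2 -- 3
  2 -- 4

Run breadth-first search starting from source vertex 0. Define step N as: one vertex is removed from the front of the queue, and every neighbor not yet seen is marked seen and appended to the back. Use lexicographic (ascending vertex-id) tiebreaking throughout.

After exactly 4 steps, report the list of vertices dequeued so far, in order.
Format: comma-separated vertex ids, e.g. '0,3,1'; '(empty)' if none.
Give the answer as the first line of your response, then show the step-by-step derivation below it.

0,2,3,4

step 1: dequeue 0; queue=[2,3]; order=0
step 2: dequeue 2; queue=[3,4]; order=0,2
step 3: dequeue 3; queue=[4,1]; order=0,2,3
step 4: dequeue 4; queue=[1]; order=0,2,3,4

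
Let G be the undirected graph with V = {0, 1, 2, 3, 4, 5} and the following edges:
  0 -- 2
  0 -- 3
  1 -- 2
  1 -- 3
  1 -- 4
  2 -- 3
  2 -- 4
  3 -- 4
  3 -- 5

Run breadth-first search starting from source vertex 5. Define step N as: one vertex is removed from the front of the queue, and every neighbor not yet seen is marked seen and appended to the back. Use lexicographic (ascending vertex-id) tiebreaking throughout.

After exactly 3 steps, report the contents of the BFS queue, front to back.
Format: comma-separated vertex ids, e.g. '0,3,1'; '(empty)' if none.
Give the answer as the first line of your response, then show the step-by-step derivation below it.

1,2,4

step 1: dequeue 5; queue=[3]; order=5
step 2: dequeue 3; queue=[0,1,2,4]; order=5,3
step 3: dequeue 0; queue=[1,2,4]; order=5,3,0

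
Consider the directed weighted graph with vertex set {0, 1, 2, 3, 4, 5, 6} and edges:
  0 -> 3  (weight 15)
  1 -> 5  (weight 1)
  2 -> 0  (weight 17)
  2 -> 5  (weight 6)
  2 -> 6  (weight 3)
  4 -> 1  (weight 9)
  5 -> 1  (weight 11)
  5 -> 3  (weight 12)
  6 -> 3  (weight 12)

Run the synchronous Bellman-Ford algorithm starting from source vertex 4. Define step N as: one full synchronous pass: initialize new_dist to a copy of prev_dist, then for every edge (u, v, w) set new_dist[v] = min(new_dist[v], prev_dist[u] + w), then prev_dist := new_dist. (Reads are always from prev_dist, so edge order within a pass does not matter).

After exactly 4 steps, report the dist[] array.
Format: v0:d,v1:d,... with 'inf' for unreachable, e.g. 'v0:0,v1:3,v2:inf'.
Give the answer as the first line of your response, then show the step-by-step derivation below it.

v0:inf,v1:9,v2:inf,v3:22,v4:0,v5:10,v6:inf

step 1: dist = v0:inf,v1:9,v2:inf,v3:inf,v4:0,v5:inf,v6:inf
step 2: dist = v0:inf,v1:9,v2:inf,v3:inf,v4:0,v5:10,v6:inf
step 3: dist = v0:inf,v1:9,v2:inf,v3:22,v4:0,v5:10,v6:inf
step 4: dist = v0:inf,v1:9,v2:inf,v3:22,v4:0,v5:10,v6:inf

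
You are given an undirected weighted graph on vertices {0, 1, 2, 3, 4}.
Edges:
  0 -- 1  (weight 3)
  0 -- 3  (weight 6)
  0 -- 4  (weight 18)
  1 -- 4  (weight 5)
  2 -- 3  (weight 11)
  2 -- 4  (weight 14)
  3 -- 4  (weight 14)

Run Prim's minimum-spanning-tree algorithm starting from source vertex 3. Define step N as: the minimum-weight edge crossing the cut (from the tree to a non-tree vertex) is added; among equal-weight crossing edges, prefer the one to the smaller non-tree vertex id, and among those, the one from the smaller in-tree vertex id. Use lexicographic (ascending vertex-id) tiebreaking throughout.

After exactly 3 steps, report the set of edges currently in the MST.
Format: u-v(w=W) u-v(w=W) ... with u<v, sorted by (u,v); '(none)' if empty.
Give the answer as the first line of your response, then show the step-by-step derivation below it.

0-1(w=3) 0-3(w=6) 1-4(w=5)

step 1: add edge 0-3 (w=6); MST = {0-3(w=6)}
step 2: add edge 0-1 (w=3); MST = {0-1(w=3) 0-3(w=6)}
step 3: add edge 1-4 (w=5); MST = {0-1(w=3) 0-3(w=6) 1-4(w=5)}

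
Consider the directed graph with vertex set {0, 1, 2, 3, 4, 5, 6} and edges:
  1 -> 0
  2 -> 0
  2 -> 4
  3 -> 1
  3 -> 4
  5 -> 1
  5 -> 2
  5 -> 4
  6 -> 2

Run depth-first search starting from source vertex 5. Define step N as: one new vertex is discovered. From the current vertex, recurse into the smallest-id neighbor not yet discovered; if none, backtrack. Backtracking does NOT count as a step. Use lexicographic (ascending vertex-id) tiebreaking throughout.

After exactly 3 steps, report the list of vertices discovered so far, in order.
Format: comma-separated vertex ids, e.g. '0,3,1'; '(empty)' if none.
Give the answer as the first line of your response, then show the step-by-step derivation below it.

5,1,0

step 1: discover 5; path=5; order=5
step 2: discover 1; path=5>1; order=5,1
step 3: discover 0; path=5>1>0; order=5,1,0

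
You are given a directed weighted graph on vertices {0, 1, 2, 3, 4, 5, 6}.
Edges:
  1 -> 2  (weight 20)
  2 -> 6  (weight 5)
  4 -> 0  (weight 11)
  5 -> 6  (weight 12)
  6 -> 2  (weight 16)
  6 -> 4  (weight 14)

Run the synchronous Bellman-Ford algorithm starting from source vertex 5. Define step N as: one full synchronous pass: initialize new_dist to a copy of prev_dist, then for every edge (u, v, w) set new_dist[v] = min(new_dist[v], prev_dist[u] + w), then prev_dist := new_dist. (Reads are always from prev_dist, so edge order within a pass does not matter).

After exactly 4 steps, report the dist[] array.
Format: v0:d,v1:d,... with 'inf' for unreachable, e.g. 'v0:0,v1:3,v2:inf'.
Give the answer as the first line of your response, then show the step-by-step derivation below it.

v0:37,v1:inf,v2:28,v3:inf,v4:26,v5:0,v6:12

step 1: dist = v0:inf,v1:inf,v2:inf,v3:inf,v4:inf,v5:0,v6:12
step 2: dist = v0:inf,v1:inf,v2:28,v3:inf,v4:26,v5:0,v6:12
step 3: dist = v0:37,v1:inf,v2:28,v3:inf,v4:26,v5:0,v6:12
step 4: dist = v0:37,v1:inf,v2:28,v3:inf,v4:26,v5:0,v6:12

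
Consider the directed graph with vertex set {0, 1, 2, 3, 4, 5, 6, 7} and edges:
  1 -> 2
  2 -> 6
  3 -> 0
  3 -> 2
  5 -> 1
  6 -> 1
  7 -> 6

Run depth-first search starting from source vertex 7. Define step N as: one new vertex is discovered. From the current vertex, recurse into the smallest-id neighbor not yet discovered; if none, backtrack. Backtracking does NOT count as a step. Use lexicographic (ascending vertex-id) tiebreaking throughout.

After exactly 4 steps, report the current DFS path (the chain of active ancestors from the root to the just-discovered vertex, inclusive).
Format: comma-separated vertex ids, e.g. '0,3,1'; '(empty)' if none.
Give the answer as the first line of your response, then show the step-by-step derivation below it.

7,6,1,2

step 1: discover 7; path=7; order=7
step 2: discover 6; path=7>6; order=7,6
step 3: discover 1; path=7>6>1; order=7,6,1
step 4: discover 2; path=7>6>1>2; order=7,6,1,2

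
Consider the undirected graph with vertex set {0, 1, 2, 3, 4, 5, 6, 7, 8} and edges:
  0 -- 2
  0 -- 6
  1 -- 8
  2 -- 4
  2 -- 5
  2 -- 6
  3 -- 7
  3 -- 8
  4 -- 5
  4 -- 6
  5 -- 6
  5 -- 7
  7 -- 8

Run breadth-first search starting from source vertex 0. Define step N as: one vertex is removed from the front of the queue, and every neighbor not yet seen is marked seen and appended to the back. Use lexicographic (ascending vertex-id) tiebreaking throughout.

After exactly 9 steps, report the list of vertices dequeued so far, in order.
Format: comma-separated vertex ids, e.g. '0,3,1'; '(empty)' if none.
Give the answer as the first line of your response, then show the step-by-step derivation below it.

0,2,6,4,5,7,3,8,1

step 1: dequeue 0; queue=[2,6]; order=0
step 2: dequeue 2; queue=[6,4,5]; order=0,2
step 3: dequeue 6; queue=[4,5]; order=0,2,6
step 4: dequeue 4; queue=[5]; order=0,2,6,4
step 5: dequeue 5; queue=[7]; order=0,2,6,4,5
step 6: dequeue 7; queue=[3,8]; order=0,2,6,4,5,7
step 7: dequeue 3; queue=[8]; order=0,2,6,4,5,7,3
step 8: dequeue 8; queue=[1]; order=0,2,6,4,5,7,3,8
step 9: dequeue 1; queue=[(empty)]; order=0,2,6,4,5,7,3,8,1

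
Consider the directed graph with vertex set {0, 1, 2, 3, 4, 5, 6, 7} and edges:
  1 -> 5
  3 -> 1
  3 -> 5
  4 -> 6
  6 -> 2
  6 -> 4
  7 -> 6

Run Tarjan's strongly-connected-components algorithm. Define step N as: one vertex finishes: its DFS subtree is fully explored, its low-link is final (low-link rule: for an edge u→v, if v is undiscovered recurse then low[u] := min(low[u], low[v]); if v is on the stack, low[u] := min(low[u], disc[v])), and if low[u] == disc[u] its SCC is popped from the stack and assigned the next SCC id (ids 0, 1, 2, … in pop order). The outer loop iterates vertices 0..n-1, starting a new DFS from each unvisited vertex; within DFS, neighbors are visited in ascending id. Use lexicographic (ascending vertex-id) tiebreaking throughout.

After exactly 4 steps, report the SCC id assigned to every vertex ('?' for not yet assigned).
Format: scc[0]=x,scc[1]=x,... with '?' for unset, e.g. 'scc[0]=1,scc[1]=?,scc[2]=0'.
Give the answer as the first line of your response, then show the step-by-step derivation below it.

scc[0]=0,scc[1]=2,scc[2]=3,scc[3]=?,scc[4]=?,scc[5]=1,scc[6]=?,scc[7]=?

step 1: low=(low[0]=0,low[1]=?,low[2]=?,low[3]=?,low[4]=?,low[5]=?,low[6]=?,low[7]=?); scc=(scc[0]=0,scc[1]=?,scc[2]=?,scc[3]=?,scc[4]=?,scc[5]=?,scc[6]=?,scc[7]=?)
step 2: low=(low[0]=0,low[1]=1,low[2]=?,low[3]=?,low[4]=?,low[5]=2,low[6]=?,low[7]=?); scc=(scc[0]=0,scc[1]=?,scc[2]=?,scc[3]=?,scc[4]=?,scc[5]=1,scc[6]=?,scc[7]=?)
step 3: low=(low[0]=0,low[1]=1,low[2]=?,low[3]=?,low[4]=?,low[5]=2,low[6]=?,low[7]=?); scc=(scc[0]=0,scc[1]=2,scc[2]=?,scc[3]=?,scc[4]=?,scc[5]=1,scc[6]=?,scc[7]=?)
step 4: low=(low[0]=0,low[1]=1,low[2]=3,low[3]=?,low[4]=?,low[5]=2,low[6]=?,low[7]=?); scc=(scc[0]=0,scc[1]=2,scc[2]=3,scc[3]=?,scc[4]=?,scc[5]=1,scc[6]=?,scc[7]=?)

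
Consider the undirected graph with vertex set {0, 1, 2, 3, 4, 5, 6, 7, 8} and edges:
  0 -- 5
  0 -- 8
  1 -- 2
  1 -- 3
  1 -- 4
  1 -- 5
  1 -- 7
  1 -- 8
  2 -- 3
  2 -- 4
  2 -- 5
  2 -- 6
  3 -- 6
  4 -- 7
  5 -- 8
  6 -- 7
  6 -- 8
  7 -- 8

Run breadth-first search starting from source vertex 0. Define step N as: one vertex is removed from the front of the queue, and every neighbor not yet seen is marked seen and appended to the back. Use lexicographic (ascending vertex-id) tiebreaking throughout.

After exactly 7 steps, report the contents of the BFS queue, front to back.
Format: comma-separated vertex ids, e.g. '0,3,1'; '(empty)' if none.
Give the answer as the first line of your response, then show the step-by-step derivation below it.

3,4

step 1: dequeue 0; queue=[5,8]; order=0
step 2: dequeue 5; queue=[8,1,2]; order=0,5
step 3: dequeue 8; queue=[1,2,6,7]; order=0,5,8
step 4: dequeue 1; queue=[2,6,7,3,4]; order=0,5,8,1
step 5: dequeue 2; queue=[6,7,3,4]; order=0,5,8,1,2
step 6: dequeue 6; queue=[7,3,4]; order=0,5,8,1,2,6
step 7: dequeue 7; queue=[3,4]; order=0,5,8,1,2,6,7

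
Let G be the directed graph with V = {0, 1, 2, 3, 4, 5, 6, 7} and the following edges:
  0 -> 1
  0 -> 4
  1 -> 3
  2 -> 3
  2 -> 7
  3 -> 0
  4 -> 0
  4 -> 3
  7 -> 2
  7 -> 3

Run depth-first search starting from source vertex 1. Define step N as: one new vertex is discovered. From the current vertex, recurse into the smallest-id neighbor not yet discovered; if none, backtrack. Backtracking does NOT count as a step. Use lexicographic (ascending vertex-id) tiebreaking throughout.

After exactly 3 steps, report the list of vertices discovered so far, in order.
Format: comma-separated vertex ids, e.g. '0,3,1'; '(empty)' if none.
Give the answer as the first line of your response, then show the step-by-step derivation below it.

1,3,0

step 1: discover 1; path=1; order=1
step 2: discover 3; path=1>3; order=1,3
step 3: discover 0; path=1>3>0; order=1,3,0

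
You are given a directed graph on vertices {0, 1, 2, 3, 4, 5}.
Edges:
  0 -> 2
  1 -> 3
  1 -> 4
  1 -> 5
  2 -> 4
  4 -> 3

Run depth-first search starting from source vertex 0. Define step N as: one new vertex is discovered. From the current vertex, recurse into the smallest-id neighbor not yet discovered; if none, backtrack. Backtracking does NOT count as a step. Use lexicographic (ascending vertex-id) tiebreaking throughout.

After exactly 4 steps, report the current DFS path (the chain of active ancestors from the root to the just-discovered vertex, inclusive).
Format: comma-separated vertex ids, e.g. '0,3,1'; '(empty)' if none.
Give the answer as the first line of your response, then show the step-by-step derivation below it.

0,2,4,3

step 1: discover 0; path=0; order=0
step 2: discover 2; path=0>2; order=0,2
step 3: discover 4; path=0>2>4; order=0,2,4
step 4: discover 3; path=0>2>4>3; order=0,2,4,3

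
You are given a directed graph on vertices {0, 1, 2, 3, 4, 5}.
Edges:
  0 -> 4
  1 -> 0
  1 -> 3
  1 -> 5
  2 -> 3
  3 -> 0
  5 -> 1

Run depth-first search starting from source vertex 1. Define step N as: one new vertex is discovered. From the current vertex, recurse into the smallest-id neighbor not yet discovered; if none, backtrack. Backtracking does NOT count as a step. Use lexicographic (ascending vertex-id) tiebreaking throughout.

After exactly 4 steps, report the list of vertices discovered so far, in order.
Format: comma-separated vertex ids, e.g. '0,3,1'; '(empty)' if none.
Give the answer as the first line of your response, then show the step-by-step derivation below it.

1,0,4,3

step 1: discover 1; path=1; order=1
step 2: discover 0; path=1>0; order=1,0
step 3: discover 4; path=1>0>4; order=1,0,4
step 4: discover 3; path=1>3; order=1,0,4,3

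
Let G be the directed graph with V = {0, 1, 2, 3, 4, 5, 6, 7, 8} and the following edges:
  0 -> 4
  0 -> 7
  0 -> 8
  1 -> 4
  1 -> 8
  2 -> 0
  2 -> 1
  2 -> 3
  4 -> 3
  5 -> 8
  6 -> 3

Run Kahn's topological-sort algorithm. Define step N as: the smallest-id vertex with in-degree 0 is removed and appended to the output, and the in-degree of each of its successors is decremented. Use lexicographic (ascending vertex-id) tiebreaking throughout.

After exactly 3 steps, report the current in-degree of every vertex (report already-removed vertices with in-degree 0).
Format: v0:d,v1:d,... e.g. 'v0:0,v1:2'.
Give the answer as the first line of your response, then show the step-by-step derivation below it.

v0:0,v1:0,v2:0,v3:2,v4:0,v5:0,v6:0,v7:0,v8:1

step 1: output 2; order=[2]; indeg=(0,0,0,2,2,0,0,1,3)
step 2: output 0; order=[2,0]; indeg=(0,0,0,2,1,0,0,0,2)
step 3: output 1; order=[2,0,1]; indeg=(0,0,0,2,0,0,0,0,1)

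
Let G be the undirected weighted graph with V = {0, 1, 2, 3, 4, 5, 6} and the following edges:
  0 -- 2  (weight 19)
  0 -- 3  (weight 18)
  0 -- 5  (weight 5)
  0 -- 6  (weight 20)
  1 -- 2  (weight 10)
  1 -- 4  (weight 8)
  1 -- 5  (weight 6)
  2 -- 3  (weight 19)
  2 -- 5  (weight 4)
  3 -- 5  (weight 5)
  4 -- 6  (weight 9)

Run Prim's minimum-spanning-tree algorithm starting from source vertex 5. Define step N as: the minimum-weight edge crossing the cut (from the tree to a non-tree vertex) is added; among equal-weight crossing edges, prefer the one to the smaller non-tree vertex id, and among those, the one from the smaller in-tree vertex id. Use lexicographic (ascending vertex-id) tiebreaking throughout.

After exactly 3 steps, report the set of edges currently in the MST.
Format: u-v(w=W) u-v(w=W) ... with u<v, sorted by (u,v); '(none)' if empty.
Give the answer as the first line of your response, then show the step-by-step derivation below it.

0-5(w=5) 2-5(w=4) 3-5(w=5)

step 1: add edge 2-5 (w=4); MST = {2-5(w=4)}
step 2: add edge 0-5 (w=5); MST = {0-5(w=5) 2-5(w=4)}
step 3: add edge 3-5 (w=5); MST = {0-5(w=5) 2-5(w=4) 3-5(w=5)}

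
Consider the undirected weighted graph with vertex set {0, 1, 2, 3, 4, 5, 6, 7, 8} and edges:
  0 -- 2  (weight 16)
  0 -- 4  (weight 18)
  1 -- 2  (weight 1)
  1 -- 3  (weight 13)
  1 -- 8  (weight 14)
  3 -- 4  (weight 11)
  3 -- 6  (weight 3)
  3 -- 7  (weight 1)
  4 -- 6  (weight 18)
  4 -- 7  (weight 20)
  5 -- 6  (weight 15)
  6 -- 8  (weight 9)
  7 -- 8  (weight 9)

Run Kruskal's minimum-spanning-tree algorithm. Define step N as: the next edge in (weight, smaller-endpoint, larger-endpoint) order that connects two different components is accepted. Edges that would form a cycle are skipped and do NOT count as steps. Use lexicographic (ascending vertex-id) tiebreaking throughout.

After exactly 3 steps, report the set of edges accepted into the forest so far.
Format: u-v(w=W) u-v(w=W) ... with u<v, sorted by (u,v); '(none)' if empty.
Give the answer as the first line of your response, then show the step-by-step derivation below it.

1-2(w=1) 3-6(w=3) 3-7(w=1)

step 1: add edge 1-2 (w=1); MST = {1-2(w=1)}
step 2: add edge 3-7 (w=1); MST = {1-2(w=1) 3-7(w=1)}
step 3: add edge 3-6 (w=3); MST = {1-2(w=1) 3-6(w=3) 3-7(w=1)}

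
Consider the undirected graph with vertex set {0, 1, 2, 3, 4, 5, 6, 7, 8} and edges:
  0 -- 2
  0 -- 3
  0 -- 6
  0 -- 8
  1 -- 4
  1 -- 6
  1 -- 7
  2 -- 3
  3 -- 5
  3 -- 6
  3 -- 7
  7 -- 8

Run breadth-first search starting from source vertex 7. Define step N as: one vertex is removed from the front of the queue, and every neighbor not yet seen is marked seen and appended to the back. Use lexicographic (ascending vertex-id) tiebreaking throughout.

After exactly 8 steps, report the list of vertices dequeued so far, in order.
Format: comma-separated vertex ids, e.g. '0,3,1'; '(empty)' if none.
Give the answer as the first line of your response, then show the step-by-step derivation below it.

7,1,3,8,4,6,0,2

step 1: dequeue 7; queue=[1,3,8]; order=7
step 2: dequeue 1; queue=[3,8,4,6]; order=7,1
step 3: dequeue 3; queue=[8,4,6,0,2,5]; order=7,1,3
step 4: dequeue 8; queue=[4,6,0,2,5]; order=7,1,3,8
step 5: dequeue 4; queue=[6,0,2,5]; order=7,1,3,8,4
step 6: dequeue 6; queue=[0,2,5]; order=7,1,3,8,4,6
step 7: dequeue 0; queue=[2,5]; order=7,1,3,8,4,6,0
step 8: dequeue 2; queue=[5]; order=7,1,3,8,4,6,0,2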